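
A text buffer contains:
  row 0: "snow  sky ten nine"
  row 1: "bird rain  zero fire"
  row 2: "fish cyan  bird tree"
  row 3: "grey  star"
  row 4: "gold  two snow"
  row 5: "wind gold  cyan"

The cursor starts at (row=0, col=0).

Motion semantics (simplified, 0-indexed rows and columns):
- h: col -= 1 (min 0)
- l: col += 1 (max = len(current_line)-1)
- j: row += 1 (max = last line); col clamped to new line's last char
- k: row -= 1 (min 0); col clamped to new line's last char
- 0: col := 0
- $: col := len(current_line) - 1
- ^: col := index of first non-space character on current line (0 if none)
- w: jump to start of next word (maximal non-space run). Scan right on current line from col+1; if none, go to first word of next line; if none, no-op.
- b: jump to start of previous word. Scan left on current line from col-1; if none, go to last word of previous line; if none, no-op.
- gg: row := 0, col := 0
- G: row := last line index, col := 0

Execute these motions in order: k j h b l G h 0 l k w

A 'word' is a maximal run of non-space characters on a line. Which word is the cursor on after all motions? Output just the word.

After 1 (k): row=0 col=0 char='s'
After 2 (j): row=1 col=0 char='b'
After 3 (h): row=1 col=0 char='b'
After 4 (b): row=0 col=14 char='n'
After 5 (l): row=0 col=15 char='i'
After 6 (G): row=5 col=0 char='w'
After 7 (h): row=5 col=0 char='w'
After 8 (0): row=5 col=0 char='w'
After 9 (l): row=5 col=1 char='i'
After 10 (k): row=4 col=1 char='o'
After 11 (w): row=4 col=6 char='t'

Answer: two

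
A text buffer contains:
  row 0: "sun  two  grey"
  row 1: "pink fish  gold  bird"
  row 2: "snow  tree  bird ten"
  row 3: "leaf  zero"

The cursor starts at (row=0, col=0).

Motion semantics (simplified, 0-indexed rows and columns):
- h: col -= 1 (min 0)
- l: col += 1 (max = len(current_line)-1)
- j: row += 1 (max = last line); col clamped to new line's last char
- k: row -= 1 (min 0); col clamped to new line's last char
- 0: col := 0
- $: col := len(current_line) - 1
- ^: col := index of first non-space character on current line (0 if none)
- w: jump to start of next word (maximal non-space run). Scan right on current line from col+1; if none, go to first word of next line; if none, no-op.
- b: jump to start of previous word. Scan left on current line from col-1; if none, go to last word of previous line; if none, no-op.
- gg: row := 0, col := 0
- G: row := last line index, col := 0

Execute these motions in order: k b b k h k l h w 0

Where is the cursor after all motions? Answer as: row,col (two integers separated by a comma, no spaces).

After 1 (k): row=0 col=0 char='s'
After 2 (b): row=0 col=0 char='s'
After 3 (b): row=0 col=0 char='s'
After 4 (k): row=0 col=0 char='s'
After 5 (h): row=0 col=0 char='s'
After 6 (k): row=0 col=0 char='s'
After 7 (l): row=0 col=1 char='u'
After 8 (h): row=0 col=0 char='s'
After 9 (w): row=0 col=5 char='t'
After 10 (0): row=0 col=0 char='s'

Answer: 0,0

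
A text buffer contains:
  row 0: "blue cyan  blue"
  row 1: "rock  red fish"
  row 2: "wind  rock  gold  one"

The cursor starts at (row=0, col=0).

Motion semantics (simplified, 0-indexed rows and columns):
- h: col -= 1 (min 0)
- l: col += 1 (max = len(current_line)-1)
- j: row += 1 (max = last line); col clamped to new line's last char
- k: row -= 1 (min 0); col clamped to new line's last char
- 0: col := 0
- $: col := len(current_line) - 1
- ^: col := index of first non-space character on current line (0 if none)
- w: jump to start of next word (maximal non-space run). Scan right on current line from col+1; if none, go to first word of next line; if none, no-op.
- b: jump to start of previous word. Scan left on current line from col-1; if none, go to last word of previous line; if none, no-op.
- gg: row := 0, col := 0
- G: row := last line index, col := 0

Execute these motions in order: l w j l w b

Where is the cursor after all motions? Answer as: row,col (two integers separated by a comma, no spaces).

After 1 (l): row=0 col=1 char='l'
After 2 (w): row=0 col=5 char='c'
After 3 (j): row=1 col=5 char='_'
After 4 (l): row=1 col=6 char='r'
After 5 (w): row=1 col=10 char='f'
After 6 (b): row=1 col=6 char='r'

Answer: 1,6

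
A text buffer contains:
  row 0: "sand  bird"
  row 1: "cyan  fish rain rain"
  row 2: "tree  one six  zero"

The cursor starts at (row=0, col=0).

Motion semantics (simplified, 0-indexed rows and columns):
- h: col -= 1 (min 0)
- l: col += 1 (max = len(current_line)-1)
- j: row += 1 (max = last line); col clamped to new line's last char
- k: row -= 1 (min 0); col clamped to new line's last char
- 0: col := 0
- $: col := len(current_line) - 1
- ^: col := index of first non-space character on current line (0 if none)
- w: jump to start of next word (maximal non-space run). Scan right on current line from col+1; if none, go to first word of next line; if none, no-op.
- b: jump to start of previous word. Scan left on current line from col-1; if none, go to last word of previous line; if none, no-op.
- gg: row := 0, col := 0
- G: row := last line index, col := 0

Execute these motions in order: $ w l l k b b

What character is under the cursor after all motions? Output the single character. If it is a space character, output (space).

After 1 ($): row=0 col=9 char='d'
After 2 (w): row=1 col=0 char='c'
After 3 (l): row=1 col=1 char='y'
After 4 (l): row=1 col=2 char='a'
After 5 (k): row=0 col=2 char='n'
After 6 (b): row=0 col=0 char='s'
After 7 (b): row=0 col=0 char='s'

Answer: s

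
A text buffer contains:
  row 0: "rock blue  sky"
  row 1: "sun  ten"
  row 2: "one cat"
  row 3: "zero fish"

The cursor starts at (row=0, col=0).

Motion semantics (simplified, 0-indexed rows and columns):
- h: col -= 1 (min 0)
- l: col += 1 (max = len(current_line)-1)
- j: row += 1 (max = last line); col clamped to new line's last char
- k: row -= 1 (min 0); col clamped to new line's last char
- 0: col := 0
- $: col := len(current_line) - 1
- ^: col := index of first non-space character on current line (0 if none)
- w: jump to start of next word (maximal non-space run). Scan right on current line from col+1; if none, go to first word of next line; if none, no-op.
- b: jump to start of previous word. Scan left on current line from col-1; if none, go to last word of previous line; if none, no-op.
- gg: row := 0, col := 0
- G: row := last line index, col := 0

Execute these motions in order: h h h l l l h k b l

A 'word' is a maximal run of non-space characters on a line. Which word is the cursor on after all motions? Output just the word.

After 1 (h): row=0 col=0 char='r'
After 2 (h): row=0 col=0 char='r'
After 3 (h): row=0 col=0 char='r'
After 4 (l): row=0 col=1 char='o'
After 5 (l): row=0 col=2 char='c'
After 6 (l): row=0 col=3 char='k'
After 7 (h): row=0 col=2 char='c'
After 8 (k): row=0 col=2 char='c'
After 9 (b): row=0 col=0 char='r'
After 10 (l): row=0 col=1 char='o'

Answer: rock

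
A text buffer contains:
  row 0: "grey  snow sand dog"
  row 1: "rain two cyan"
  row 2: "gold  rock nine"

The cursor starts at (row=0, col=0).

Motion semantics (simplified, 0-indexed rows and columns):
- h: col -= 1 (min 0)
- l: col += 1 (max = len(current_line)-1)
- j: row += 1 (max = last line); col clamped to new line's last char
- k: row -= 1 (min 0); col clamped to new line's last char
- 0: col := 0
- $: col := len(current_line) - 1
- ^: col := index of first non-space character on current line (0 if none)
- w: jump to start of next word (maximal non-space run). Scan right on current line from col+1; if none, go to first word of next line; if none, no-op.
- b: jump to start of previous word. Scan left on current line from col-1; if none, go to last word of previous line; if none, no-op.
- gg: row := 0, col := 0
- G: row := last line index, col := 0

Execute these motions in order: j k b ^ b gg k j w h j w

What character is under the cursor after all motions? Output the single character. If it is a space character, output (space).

After 1 (j): row=1 col=0 char='r'
After 2 (k): row=0 col=0 char='g'
After 3 (b): row=0 col=0 char='g'
After 4 (^): row=0 col=0 char='g'
After 5 (b): row=0 col=0 char='g'
After 6 (gg): row=0 col=0 char='g'
After 7 (k): row=0 col=0 char='g'
After 8 (j): row=1 col=0 char='r'
After 9 (w): row=1 col=5 char='t'
After 10 (h): row=1 col=4 char='_'
After 11 (j): row=2 col=4 char='_'
After 12 (w): row=2 col=6 char='r'

Answer: r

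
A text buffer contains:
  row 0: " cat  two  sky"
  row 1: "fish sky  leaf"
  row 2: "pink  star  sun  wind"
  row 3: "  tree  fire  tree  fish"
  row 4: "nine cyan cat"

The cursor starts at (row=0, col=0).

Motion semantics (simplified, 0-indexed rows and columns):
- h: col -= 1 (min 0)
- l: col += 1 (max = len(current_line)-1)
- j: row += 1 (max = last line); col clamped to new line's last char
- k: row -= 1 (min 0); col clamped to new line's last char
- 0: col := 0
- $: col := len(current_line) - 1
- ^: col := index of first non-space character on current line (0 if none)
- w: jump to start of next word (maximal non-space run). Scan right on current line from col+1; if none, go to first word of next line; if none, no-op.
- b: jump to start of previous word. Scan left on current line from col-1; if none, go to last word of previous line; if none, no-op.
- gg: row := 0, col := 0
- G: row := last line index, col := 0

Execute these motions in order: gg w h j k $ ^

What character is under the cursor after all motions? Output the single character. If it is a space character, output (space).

After 1 (gg): row=0 col=0 char='_'
After 2 (w): row=0 col=1 char='c'
After 3 (h): row=0 col=0 char='_'
After 4 (j): row=1 col=0 char='f'
After 5 (k): row=0 col=0 char='_'
After 6 ($): row=0 col=13 char='y'
After 7 (^): row=0 col=1 char='c'

Answer: c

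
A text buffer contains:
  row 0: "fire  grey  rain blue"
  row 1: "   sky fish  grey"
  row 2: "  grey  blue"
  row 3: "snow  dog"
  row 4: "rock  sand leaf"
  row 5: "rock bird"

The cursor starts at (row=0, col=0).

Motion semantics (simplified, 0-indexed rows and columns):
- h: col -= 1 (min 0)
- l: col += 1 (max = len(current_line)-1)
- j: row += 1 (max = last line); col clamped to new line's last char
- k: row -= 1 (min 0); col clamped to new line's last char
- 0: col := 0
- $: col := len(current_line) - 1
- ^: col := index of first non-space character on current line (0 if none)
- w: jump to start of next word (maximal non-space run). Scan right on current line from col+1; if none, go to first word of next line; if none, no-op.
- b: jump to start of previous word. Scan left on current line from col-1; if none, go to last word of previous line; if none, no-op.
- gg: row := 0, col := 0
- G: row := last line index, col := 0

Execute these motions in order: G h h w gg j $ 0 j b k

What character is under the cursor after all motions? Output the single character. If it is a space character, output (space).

Answer: a

Derivation:
After 1 (G): row=5 col=0 char='r'
After 2 (h): row=5 col=0 char='r'
After 3 (h): row=5 col=0 char='r'
After 4 (w): row=5 col=5 char='b'
After 5 (gg): row=0 col=0 char='f'
After 6 (j): row=1 col=0 char='_'
After 7 ($): row=1 col=16 char='y'
After 8 (0): row=1 col=0 char='_'
After 9 (j): row=2 col=0 char='_'
After 10 (b): row=1 col=13 char='g'
After 11 (k): row=0 col=13 char='a'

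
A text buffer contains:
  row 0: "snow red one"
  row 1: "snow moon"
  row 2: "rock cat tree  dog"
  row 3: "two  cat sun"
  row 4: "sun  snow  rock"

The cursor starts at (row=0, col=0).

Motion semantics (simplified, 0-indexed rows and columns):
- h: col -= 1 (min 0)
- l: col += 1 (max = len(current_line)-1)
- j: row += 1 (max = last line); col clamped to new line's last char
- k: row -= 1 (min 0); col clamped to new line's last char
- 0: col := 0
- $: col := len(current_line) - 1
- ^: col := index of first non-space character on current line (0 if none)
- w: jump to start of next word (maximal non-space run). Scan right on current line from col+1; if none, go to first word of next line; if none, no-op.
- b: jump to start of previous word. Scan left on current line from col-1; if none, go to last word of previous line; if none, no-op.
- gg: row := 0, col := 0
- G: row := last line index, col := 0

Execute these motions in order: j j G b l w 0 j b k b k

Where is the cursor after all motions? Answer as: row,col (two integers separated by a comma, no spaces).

Answer: 1,5

Derivation:
After 1 (j): row=1 col=0 char='s'
After 2 (j): row=2 col=0 char='r'
After 3 (G): row=4 col=0 char='s'
After 4 (b): row=3 col=9 char='s'
After 5 (l): row=3 col=10 char='u'
After 6 (w): row=4 col=0 char='s'
After 7 (0): row=4 col=0 char='s'
After 8 (j): row=4 col=0 char='s'
After 9 (b): row=3 col=9 char='s'
After 10 (k): row=2 col=9 char='t'
After 11 (b): row=2 col=5 char='c'
After 12 (k): row=1 col=5 char='m'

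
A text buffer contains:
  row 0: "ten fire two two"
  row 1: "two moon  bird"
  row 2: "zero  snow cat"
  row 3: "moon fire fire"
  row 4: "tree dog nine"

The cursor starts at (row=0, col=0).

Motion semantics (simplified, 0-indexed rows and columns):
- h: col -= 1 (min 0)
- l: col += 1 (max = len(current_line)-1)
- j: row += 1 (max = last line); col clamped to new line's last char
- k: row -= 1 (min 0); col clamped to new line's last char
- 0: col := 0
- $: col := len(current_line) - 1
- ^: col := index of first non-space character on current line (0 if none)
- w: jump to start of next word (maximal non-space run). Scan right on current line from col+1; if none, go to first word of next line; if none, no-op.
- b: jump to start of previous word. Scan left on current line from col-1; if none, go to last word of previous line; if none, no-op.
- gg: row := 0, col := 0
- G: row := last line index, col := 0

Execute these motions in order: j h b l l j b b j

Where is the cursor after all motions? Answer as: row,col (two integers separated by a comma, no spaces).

After 1 (j): row=1 col=0 char='t'
After 2 (h): row=1 col=0 char='t'
After 3 (b): row=0 col=13 char='t'
After 4 (l): row=0 col=14 char='w'
After 5 (l): row=0 col=15 char='o'
After 6 (j): row=1 col=13 char='d'
After 7 (b): row=1 col=10 char='b'
After 8 (b): row=1 col=4 char='m'
After 9 (j): row=2 col=4 char='_'

Answer: 2,4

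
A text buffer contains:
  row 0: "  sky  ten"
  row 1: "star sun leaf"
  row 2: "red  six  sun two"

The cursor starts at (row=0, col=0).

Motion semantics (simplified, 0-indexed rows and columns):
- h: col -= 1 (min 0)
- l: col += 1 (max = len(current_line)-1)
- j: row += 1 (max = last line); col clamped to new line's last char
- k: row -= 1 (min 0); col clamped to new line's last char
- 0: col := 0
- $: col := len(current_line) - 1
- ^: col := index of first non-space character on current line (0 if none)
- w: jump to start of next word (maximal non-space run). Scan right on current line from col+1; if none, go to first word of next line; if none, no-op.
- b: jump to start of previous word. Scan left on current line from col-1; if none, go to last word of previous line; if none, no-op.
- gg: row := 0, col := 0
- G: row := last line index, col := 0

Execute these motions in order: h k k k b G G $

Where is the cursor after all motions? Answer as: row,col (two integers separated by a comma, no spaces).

After 1 (h): row=0 col=0 char='_'
After 2 (k): row=0 col=0 char='_'
After 3 (k): row=0 col=0 char='_'
After 4 (k): row=0 col=0 char='_'
After 5 (b): row=0 col=0 char='_'
After 6 (G): row=2 col=0 char='r'
After 7 (G): row=2 col=0 char='r'
After 8 ($): row=2 col=16 char='o'

Answer: 2,16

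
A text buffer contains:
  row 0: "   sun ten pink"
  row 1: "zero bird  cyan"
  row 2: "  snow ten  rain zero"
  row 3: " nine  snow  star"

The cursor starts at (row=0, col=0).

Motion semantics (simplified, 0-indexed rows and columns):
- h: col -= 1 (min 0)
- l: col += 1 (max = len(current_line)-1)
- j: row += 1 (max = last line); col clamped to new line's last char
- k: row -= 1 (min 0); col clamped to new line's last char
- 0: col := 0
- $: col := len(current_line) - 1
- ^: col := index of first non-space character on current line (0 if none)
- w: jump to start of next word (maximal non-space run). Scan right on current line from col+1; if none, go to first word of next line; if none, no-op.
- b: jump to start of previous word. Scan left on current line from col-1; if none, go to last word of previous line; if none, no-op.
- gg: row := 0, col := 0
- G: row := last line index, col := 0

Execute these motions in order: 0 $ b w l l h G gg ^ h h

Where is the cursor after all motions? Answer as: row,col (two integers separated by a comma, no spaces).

After 1 (0): row=0 col=0 char='_'
After 2 ($): row=0 col=14 char='k'
After 3 (b): row=0 col=11 char='p'
After 4 (w): row=1 col=0 char='z'
After 5 (l): row=1 col=1 char='e'
After 6 (l): row=1 col=2 char='r'
After 7 (h): row=1 col=1 char='e'
After 8 (G): row=3 col=0 char='_'
After 9 (gg): row=0 col=0 char='_'
After 10 (^): row=0 col=3 char='s'
After 11 (h): row=0 col=2 char='_'
After 12 (h): row=0 col=1 char='_'

Answer: 0,1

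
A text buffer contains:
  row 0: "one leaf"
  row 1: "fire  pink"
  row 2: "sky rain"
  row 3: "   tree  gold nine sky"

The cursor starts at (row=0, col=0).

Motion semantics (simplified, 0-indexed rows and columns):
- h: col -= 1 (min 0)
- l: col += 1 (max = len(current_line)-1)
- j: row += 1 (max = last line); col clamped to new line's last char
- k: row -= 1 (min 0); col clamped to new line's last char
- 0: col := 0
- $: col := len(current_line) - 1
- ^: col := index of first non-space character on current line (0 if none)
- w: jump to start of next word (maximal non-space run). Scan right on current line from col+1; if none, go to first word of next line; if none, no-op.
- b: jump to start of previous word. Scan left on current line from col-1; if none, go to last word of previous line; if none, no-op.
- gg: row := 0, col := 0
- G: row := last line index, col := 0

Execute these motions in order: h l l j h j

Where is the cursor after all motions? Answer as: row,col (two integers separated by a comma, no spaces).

Answer: 2,1

Derivation:
After 1 (h): row=0 col=0 char='o'
After 2 (l): row=0 col=1 char='n'
After 3 (l): row=0 col=2 char='e'
After 4 (j): row=1 col=2 char='r'
After 5 (h): row=1 col=1 char='i'
After 6 (j): row=2 col=1 char='k'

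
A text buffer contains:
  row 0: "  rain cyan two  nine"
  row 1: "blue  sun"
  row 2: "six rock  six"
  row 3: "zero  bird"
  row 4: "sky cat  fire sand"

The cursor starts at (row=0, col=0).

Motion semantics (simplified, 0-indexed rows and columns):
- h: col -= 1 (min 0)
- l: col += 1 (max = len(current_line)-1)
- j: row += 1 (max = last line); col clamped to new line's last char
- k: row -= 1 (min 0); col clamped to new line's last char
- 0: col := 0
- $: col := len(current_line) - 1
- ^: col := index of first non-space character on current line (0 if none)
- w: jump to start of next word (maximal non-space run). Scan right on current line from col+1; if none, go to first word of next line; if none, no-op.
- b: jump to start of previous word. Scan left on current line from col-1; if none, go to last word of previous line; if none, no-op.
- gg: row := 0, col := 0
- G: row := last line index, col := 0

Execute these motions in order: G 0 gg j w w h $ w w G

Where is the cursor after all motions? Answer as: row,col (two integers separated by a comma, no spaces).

Answer: 4,0

Derivation:
After 1 (G): row=4 col=0 char='s'
After 2 (0): row=4 col=0 char='s'
After 3 (gg): row=0 col=0 char='_'
After 4 (j): row=1 col=0 char='b'
After 5 (w): row=1 col=6 char='s'
After 6 (w): row=2 col=0 char='s'
After 7 (h): row=2 col=0 char='s'
After 8 ($): row=2 col=12 char='x'
After 9 (w): row=3 col=0 char='z'
After 10 (w): row=3 col=6 char='b'
After 11 (G): row=4 col=0 char='s'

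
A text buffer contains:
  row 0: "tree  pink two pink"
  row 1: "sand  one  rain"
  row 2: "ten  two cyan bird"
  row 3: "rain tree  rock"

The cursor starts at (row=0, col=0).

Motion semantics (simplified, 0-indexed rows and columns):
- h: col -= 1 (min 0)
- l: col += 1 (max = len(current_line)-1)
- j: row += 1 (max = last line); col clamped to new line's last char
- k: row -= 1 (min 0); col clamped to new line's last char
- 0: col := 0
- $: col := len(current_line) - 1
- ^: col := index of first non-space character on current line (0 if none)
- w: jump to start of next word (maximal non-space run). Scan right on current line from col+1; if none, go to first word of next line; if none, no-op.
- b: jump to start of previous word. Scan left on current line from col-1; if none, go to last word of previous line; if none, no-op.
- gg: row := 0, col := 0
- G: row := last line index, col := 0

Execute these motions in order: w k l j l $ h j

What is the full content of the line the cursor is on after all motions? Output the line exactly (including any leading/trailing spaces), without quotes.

After 1 (w): row=0 col=6 char='p'
After 2 (k): row=0 col=6 char='p'
After 3 (l): row=0 col=7 char='i'
After 4 (j): row=1 col=7 char='n'
After 5 (l): row=1 col=8 char='e'
After 6 ($): row=1 col=14 char='n'
After 7 (h): row=1 col=13 char='i'
After 8 (j): row=2 col=13 char='_'

Answer: ten  two cyan bird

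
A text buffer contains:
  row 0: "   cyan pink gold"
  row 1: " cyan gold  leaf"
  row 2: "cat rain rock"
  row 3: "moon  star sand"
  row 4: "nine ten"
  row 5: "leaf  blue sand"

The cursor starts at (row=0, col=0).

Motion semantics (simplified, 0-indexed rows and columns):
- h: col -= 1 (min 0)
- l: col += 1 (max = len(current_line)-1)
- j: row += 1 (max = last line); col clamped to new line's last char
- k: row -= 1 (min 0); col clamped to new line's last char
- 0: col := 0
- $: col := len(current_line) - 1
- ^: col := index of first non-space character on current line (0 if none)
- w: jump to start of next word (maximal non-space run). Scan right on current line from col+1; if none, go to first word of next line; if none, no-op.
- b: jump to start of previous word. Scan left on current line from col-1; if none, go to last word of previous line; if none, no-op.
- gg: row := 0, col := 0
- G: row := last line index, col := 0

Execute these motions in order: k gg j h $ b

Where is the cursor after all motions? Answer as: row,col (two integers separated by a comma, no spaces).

Answer: 1,12

Derivation:
After 1 (k): row=0 col=0 char='_'
After 2 (gg): row=0 col=0 char='_'
After 3 (j): row=1 col=0 char='_'
After 4 (h): row=1 col=0 char='_'
After 5 ($): row=1 col=15 char='f'
After 6 (b): row=1 col=12 char='l'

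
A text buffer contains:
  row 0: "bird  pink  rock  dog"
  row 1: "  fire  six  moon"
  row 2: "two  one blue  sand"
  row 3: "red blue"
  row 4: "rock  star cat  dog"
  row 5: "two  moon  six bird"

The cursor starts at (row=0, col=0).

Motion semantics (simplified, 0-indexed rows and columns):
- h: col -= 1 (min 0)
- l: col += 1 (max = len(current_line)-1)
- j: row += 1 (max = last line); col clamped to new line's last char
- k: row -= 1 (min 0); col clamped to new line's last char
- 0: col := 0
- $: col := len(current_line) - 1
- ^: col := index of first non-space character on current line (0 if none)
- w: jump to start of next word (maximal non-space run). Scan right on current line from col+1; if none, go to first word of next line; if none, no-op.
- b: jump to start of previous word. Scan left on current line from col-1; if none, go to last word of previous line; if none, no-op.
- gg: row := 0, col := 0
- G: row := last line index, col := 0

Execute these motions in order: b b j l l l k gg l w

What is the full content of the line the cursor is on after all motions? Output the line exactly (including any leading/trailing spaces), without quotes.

Answer: bird  pink  rock  dog

Derivation:
After 1 (b): row=0 col=0 char='b'
After 2 (b): row=0 col=0 char='b'
After 3 (j): row=1 col=0 char='_'
After 4 (l): row=1 col=1 char='_'
After 5 (l): row=1 col=2 char='f'
After 6 (l): row=1 col=3 char='i'
After 7 (k): row=0 col=3 char='d'
After 8 (gg): row=0 col=0 char='b'
After 9 (l): row=0 col=1 char='i'
After 10 (w): row=0 col=6 char='p'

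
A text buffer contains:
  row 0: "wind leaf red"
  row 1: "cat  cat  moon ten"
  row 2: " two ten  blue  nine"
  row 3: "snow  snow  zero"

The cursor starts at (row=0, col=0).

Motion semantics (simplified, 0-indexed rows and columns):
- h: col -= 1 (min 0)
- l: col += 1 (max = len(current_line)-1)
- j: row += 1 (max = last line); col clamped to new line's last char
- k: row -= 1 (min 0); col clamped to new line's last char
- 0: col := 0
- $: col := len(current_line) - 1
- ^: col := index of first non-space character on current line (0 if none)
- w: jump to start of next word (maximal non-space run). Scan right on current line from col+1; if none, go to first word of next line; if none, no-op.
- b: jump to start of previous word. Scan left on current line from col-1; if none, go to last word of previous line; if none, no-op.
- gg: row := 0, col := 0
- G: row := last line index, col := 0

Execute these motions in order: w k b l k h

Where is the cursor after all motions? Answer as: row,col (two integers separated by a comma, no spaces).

After 1 (w): row=0 col=5 char='l'
After 2 (k): row=0 col=5 char='l'
After 3 (b): row=0 col=0 char='w'
After 4 (l): row=0 col=1 char='i'
After 5 (k): row=0 col=1 char='i'
After 6 (h): row=0 col=0 char='w'

Answer: 0,0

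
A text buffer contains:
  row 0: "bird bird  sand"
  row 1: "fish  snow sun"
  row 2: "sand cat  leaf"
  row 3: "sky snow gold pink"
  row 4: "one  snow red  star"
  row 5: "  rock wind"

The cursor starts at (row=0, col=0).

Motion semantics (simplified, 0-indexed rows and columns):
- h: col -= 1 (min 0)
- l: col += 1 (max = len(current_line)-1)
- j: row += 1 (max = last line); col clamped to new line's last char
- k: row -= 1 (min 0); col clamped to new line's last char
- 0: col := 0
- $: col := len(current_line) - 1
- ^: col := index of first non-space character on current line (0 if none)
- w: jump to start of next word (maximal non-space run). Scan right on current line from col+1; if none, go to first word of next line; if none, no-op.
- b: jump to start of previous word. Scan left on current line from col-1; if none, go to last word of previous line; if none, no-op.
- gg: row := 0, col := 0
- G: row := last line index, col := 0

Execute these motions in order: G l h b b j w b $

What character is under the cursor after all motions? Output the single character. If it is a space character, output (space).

Answer: d

Derivation:
After 1 (G): row=5 col=0 char='_'
After 2 (l): row=5 col=1 char='_'
After 3 (h): row=5 col=0 char='_'
After 4 (b): row=4 col=15 char='s'
After 5 (b): row=4 col=10 char='r'
After 6 (j): row=5 col=10 char='d'
After 7 (w): row=5 col=10 char='d'
After 8 (b): row=5 col=7 char='w'
After 9 ($): row=5 col=10 char='d'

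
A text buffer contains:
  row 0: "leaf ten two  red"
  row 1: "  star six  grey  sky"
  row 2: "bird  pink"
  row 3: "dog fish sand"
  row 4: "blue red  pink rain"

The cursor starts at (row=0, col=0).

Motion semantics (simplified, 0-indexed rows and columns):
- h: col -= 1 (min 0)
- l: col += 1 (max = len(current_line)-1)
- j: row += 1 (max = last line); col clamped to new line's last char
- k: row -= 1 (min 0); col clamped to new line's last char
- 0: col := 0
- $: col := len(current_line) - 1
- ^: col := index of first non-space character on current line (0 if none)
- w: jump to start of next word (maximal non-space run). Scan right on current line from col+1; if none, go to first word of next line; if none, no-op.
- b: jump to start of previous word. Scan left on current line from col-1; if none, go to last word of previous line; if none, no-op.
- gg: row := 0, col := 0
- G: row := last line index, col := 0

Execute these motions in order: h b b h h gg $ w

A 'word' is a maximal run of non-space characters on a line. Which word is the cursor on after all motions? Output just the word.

After 1 (h): row=0 col=0 char='l'
After 2 (b): row=0 col=0 char='l'
After 3 (b): row=0 col=0 char='l'
After 4 (h): row=0 col=0 char='l'
After 5 (h): row=0 col=0 char='l'
After 6 (gg): row=0 col=0 char='l'
After 7 ($): row=0 col=16 char='d'
After 8 (w): row=1 col=2 char='s'

Answer: star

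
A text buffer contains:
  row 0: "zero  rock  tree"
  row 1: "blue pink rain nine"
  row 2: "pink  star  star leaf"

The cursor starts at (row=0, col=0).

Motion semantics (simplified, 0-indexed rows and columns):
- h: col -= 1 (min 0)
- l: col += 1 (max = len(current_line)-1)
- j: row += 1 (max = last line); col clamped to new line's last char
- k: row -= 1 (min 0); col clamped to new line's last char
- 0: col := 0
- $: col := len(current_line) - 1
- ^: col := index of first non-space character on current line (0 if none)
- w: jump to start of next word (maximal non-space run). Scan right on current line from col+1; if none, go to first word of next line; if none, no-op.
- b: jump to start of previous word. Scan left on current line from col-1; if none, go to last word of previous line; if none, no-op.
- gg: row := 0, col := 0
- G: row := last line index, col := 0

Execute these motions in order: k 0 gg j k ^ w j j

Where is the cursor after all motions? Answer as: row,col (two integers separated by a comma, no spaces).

Answer: 2,6

Derivation:
After 1 (k): row=0 col=0 char='z'
After 2 (0): row=0 col=0 char='z'
After 3 (gg): row=0 col=0 char='z'
After 4 (j): row=1 col=0 char='b'
After 5 (k): row=0 col=0 char='z'
After 6 (^): row=0 col=0 char='z'
After 7 (w): row=0 col=6 char='r'
After 8 (j): row=1 col=6 char='i'
After 9 (j): row=2 col=6 char='s'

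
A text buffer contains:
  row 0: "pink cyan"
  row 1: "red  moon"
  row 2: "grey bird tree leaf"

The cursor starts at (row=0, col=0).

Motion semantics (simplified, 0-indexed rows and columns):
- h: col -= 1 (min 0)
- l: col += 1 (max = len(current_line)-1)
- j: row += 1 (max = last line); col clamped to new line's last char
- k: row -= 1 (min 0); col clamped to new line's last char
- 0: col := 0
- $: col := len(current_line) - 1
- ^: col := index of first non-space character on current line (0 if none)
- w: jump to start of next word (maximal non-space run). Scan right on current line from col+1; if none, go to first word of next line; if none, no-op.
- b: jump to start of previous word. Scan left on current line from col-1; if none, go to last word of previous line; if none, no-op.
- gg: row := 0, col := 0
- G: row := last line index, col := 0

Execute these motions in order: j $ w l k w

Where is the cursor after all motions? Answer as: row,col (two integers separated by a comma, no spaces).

Answer: 1,5

Derivation:
After 1 (j): row=1 col=0 char='r'
After 2 ($): row=1 col=8 char='n'
After 3 (w): row=2 col=0 char='g'
After 4 (l): row=2 col=1 char='r'
After 5 (k): row=1 col=1 char='e'
After 6 (w): row=1 col=5 char='m'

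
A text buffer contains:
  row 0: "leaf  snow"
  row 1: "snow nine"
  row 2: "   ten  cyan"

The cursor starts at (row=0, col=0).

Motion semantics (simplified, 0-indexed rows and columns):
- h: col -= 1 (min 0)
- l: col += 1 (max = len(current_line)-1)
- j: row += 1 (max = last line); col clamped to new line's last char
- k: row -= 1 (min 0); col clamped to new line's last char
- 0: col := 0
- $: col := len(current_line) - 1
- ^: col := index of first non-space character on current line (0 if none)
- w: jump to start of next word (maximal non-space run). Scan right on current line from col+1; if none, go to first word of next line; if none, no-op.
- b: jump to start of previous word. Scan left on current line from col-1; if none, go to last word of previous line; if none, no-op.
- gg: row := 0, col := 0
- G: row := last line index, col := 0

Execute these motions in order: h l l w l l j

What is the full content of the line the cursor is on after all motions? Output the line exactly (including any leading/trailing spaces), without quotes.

After 1 (h): row=0 col=0 char='l'
After 2 (l): row=0 col=1 char='e'
After 3 (l): row=0 col=2 char='a'
After 4 (w): row=0 col=6 char='s'
After 5 (l): row=0 col=7 char='n'
After 6 (l): row=0 col=8 char='o'
After 7 (j): row=1 col=8 char='e'

Answer: snow nine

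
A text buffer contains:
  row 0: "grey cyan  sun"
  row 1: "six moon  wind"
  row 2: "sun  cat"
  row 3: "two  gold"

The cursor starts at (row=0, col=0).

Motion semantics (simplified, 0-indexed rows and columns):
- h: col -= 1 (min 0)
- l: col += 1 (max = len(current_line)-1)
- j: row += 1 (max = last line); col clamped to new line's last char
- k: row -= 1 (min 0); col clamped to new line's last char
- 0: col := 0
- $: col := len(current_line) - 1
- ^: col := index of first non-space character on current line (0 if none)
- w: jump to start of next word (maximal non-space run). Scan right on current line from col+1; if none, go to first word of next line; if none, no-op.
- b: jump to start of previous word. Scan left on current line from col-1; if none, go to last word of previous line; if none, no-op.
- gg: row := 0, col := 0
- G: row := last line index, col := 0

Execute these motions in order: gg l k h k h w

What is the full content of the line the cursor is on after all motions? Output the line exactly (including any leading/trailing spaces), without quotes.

Answer: grey cyan  sun

Derivation:
After 1 (gg): row=0 col=0 char='g'
After 2 (l): row=0 col=1 char='r'
After 3 (k): row=0 col=1 char='r'
After 4 (h): row=0 col=0 char='g'
After 5 (k): row=0 col=0 char='g'
After 6 (h): row=0 col=0 char='g'
After 7 (w): row=0 col=5 char='c'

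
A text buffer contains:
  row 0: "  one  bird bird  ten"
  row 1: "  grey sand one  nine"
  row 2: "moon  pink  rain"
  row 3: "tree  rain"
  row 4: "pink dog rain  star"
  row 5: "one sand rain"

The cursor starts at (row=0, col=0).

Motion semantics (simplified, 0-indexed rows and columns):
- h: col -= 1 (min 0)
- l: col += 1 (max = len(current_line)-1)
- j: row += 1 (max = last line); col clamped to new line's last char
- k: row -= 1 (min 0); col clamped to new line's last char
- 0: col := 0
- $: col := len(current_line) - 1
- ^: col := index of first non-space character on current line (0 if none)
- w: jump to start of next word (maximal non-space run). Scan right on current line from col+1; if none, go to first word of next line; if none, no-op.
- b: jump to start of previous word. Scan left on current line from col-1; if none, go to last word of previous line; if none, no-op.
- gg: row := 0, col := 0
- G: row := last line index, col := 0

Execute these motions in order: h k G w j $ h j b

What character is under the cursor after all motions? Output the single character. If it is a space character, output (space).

Answer: r

Derivation:
After 1 (h): row=0 col=0 char='_'
After 2 (k): row=0 col=0 char='_'
After 3 (G): row=5 col=0 char='o'
After 4 (w): row=5 col=4 char='s'
After 5 (j): row=5 col=4 char='s'
After 6 ($): row=5 col=12 char='n'
After 7 (h): row=5 col=11 char='i'
After 8 (j): row=5 col=11 char='i'
After 9 (b): row=5 col=9 char='r'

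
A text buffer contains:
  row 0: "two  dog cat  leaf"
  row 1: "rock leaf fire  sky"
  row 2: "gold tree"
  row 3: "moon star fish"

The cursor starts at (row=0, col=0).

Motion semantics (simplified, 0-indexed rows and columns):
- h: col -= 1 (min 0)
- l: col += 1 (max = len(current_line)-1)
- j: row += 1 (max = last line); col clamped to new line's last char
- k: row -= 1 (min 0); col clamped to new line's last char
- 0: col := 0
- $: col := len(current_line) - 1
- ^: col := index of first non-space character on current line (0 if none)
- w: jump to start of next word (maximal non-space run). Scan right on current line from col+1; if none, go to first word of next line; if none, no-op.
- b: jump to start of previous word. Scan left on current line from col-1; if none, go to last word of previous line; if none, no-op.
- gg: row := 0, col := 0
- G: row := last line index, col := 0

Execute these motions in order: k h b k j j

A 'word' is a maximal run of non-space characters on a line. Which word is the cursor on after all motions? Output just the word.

After 1 (k): row=0 col=0 char='t'
After 2 (h): row=0 col=0 char='t'
After 3 (b): row=0 col=0 char='t'
After 4 (k): row=0 col=0 char='t'
After 5 (j): row=1 col=0 char='r'
After 6 (j): row=2 col=0 char='g'

Answer: gold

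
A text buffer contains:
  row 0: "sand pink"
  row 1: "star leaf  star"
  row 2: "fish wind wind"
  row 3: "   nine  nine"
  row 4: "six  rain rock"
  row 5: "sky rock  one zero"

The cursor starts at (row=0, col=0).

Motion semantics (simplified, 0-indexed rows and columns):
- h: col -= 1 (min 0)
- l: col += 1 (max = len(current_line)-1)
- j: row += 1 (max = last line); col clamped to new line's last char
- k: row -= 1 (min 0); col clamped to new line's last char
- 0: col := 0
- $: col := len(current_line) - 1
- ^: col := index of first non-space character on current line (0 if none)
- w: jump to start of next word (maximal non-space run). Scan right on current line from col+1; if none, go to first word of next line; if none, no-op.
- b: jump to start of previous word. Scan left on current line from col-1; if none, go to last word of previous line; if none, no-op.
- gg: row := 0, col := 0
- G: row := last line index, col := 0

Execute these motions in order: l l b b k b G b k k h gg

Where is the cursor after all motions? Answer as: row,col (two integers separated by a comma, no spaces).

After 1 (l): row=0 col=1 char='a'
After 2 (l): row=0 col=2 char='n'
After 3 (b): row=0 col=0 char='s'
After 4 (b): row=0 col=0 char='s'
After 5 (k): row=0 col=0 char='s'
After 6 (b): row=0 col=0 char='s'
After 7 (G): row=5 col=0 char='s'
After 8 (b): row=4 col=10 char='r'
After 9 (k): row=3 col=10 char='i'
After 10 (k): row=2 col=10 char='w'
After 11 (h): row=2 col=9 char='_'
After 12 (gg): row=0 col=0 char='s'

Answer: 0,0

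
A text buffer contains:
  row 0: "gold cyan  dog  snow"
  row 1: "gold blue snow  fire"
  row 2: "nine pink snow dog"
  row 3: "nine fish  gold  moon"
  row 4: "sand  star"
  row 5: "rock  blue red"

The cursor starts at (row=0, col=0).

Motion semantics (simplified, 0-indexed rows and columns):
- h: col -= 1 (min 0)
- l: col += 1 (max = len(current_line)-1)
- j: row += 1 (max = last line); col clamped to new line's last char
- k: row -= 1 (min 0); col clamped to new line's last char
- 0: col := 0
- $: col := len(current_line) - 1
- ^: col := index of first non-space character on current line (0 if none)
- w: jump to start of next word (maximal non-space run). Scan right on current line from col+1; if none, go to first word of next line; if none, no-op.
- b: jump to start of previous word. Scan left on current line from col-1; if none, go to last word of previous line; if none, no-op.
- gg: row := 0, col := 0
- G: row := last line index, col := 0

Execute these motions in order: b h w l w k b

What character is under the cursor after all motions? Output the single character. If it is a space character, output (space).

Answer: c

Derivation:
After 1 (b): row=0 col=0 char='g'
After 2 (h): row=0 col=0 char='g'
After 3 (w): row=0 col=5 char='c'
After 4 (l): row=0 col=6 char='y'
After 5 (w): row=0 col=11 char='d'
After 6 (k): row=0 col=11 char='d'
After 7 (b): row=0 col=5 char='c'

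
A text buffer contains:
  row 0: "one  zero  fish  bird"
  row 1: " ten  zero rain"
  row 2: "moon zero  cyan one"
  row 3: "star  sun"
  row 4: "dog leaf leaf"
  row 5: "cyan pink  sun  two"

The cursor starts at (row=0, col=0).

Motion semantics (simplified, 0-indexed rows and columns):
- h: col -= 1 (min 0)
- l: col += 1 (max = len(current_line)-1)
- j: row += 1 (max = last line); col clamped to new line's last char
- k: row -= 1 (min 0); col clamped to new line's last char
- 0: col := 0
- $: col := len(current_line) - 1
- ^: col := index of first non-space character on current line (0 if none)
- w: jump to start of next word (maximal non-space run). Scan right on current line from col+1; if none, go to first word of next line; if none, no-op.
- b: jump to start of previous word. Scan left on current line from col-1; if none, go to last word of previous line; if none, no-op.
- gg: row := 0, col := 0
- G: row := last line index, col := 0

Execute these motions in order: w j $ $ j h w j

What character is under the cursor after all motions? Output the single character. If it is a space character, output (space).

Answer: n

Derivation:
After 1 (w): row=0 col=5 char='z'
After 2 (j): row=1 col=5 char='_'
After 3 ($): row=1 col=14 char='n'
After 4 ($): row=1 col=14 char='n'
After 5 (j): row=2 col=14 char='n'
After 6 (h): row=2 col=13 char='a'
After 7 (w): row=2 col=16 char='o'
After 8 (j): row=3 col=8 char='n'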